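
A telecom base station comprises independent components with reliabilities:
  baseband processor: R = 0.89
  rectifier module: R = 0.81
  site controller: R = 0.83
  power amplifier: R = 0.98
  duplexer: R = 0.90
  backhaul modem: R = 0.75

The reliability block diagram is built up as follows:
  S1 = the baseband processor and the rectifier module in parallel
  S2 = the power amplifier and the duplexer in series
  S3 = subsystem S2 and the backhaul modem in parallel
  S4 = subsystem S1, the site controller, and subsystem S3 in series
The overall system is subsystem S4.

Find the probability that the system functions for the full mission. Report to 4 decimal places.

0.7887

Parallel (baseband processor and rectifier module): 1 − (1 − 0.890000)(1 − 0.810000) = 0.979100
Series (power amplifier and duplexer): 0.980000 × 0.900000 = 0.882000
Parallel ([0.882000] and backhaul modem): 1 − (1 − 0.882000)(1 − 0.750000) = 0.970500
Series ([0.979100], site controller, and [0.970500]): 0.979100 × 0.830000 × 0.970500 = 0.7887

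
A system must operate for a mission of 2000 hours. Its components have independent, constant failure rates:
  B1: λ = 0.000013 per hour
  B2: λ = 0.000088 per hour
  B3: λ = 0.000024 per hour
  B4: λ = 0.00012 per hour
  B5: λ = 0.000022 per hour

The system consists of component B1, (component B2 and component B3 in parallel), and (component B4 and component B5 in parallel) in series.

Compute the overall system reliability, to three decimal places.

R(B1) = exp(−0.000013 × 2000) = 0.97434
R(B2) = exp(−0.000088 × 2000) = 0.83862
R(B3) = exp(−0.000024 × 2000) = 0.95313
R(B4) = exp(−0.00012 × 2000) = 0.78663
R(B5) = exp(−0.000022 × 2000) = 0.95695
Parallel (B2 and B3): 1 − (1 − 0.83862)(1 − 0.95313) = 0.99244
Parallel (B4 and B5): 1 − (1 − 0.78663)(1 − 0.95695) = 0.99081
Series (B1, [0.99244], and [0.99081]): 0.97434 × 0.99244 × 0.99081 = 0.958

0.958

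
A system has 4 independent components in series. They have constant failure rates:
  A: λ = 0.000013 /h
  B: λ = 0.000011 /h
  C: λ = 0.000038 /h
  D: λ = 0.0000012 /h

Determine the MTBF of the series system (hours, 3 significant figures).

Series of exponential components: λ_sys = Σ λ_i
λ_sys = 0.000013 + 0.000011 + 0.000038 + 0.0000012 = 6.3200e-05 /h
MTBF = 1 / λ_sys = 15800 h

15800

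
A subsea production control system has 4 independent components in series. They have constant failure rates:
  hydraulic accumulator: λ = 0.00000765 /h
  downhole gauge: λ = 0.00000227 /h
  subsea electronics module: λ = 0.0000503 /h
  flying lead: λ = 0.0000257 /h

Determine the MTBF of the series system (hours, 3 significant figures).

Series of exponential components: λ_sys = Σ λ_i
λ_sys = 0.00000765 + 0.00000227 + 0.0000503 + 0.0000257 = 8.5920e-05 /h
MTBF = 1 / λ_sys = 11600 h

11600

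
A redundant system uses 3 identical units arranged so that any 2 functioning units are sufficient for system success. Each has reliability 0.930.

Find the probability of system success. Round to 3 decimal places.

0.986

R = Σ_{i=2}^{3} C(3,i) p^i (1−p)^{3−i} with p = 0.930
C(3,2)·0.930^2·0.070^1 = 0.18163
C(3,3)·0.930^3·0.070^0 = 0.80436
Sum = 0.986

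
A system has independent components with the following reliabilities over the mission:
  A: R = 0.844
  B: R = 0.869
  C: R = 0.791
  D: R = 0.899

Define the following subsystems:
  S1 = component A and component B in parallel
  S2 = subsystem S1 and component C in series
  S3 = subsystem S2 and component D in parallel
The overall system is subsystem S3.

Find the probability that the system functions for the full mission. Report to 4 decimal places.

Parallel (A and B): 1 − (1 − 0.844000)(1 − 0.869000) = 0.979564
Series ([0.979564] and C): 0.979564 × 0.791000 = 0.774835
Parallel ([0.774835] and D): 1 − (1 − 0.774835)(1 − 0.899000) = 0.9773

0.9773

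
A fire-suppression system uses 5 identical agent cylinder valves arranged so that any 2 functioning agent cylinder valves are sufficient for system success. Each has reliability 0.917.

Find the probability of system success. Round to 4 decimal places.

0.9998

R = Σ_{i=2}^{5} C(5,i) p^i (1−p)^{5−i} with p = 0.917
C(5,2)·0.917^2·0.083^3 = 0.004808
C(5,3)·0.917^3·0.083^2 = 0.053121
C(5,4)·0.917^4·0.083^1 = 0.293444
C(5,5)·0.917^5·0.083^0 = 0.648405
Sum = 0.9998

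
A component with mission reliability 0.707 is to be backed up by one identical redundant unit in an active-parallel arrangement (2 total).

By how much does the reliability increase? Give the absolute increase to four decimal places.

0.2072

R_before = 0.707
R_after = 1 − (1 − 0.707)^2 = 0.9142
ΔR = 0.9142 − 0.707 = 0.2072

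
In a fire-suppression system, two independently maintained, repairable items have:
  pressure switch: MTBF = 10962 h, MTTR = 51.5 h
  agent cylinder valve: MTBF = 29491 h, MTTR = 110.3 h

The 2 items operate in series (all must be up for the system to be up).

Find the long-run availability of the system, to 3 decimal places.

A(pressure switch) = MTBF/(MTBF+MTTR) = 10962/(10962+51.5) = 0.995324
A(agent cylinder valve) = MTBF/(MTBF+MTTR) = 29491/(29491+110.3) = 0.996274
Series availability: 0.995324 × 0.996274 = 0.992

0.992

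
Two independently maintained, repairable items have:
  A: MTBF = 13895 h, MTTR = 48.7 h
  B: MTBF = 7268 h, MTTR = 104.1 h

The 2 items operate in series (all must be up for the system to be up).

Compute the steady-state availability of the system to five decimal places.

0.98244

A(A) = MTBF/(MTBF+MTTR) = 13895/(13895+48.7) = 0.996507
A(B) = MTBF/(MTBF+MTTR) = 7268/(7268+104.1) = 0.985879
Series availability: 0.996507 × 0.985879 = 0.98244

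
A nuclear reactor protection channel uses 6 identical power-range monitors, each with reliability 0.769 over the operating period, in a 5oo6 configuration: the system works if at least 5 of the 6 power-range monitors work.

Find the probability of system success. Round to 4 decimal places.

R = Σ_{i=5}^{6} C(6,i) p^i (1−p)^{6−i} with p = 0.769
C(6,5)·0.769^5·0.231^1 = 0.372730
C(6,6)·0.769^6·0.231^0 = 0.206804
Sum = 0.5795

0.5795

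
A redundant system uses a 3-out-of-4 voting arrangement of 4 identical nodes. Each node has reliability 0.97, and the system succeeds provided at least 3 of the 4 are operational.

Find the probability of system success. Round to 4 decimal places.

R = Σ_{i=3}^{4} C(4,i) p^i (1−p)^{4−i} with p = 0.97
C(4,3)·0.97^3·0.03^1 = 0.109521
C(4,4)·0.97^4·0.03^0 = 0.885293
Sum = 0.9948

0.9948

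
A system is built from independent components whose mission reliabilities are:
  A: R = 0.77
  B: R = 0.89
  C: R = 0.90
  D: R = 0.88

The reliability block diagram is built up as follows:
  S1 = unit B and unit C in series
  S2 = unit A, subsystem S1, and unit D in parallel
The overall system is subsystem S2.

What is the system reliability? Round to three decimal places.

0.995

Series (B and C): 0.89000 × 0.90000 = 0.80100
Parallel (A, [0.80100], and D): 1 − (1 − 0.77000)(1 − 0.80100)(1 − 0.88000) = 0.995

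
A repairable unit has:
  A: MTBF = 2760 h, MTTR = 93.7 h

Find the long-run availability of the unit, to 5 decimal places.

A(A) = MTBF/(MTBF+MTTR) = 2760/(2760+93.7) = 0.96717

0.96717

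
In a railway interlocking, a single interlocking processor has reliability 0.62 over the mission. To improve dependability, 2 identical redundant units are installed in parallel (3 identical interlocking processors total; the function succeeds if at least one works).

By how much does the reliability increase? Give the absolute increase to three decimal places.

0.325

R_before = 0.62
R_after = 1 − (1 − 0.62)^3 = 0.945
ΔR = 0.945 − 0.62 = 0.325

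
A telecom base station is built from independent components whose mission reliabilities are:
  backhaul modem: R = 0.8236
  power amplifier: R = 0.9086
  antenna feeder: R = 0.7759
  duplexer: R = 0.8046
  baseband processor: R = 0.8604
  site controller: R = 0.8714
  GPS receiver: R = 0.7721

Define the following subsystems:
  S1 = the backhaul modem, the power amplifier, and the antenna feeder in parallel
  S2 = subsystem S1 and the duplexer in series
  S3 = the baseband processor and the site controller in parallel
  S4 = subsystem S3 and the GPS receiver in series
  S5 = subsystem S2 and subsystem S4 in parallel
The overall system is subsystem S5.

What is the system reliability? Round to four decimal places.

Parallel (backhaul modem, power amplifier, and antenna feeder): 1 − (1 − 0.823600)(1 − 0.908600)(1 − 0.775900) = 0.996387
Series ([0.996387] and duplexer): 0.996387 × 0.804600 = 0.801693
Parallel (baseband processor and site controller): 1 − (1 − 0.860400)(1 − 0.871400) = 0.982047
Series ([0.982047] and GPS receiver): 0.982047 × 0.772100 = 0.758238
Parallel ([0.801693] and [0.758238]): 1 − (1 − 0.801693)(1 − 0.758238) = 0.9521

0.9521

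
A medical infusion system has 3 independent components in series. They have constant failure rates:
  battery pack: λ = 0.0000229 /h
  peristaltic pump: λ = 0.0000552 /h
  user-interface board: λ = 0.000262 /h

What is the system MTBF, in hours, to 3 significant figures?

2940

Series of exponential components: λ_sys = Σ λ_i
λ_sys = 0.0000229 + 0.0000552 + 0.000262 = 3.4010e-04 /h
MTBF = 1 / λ_sys = 2940 h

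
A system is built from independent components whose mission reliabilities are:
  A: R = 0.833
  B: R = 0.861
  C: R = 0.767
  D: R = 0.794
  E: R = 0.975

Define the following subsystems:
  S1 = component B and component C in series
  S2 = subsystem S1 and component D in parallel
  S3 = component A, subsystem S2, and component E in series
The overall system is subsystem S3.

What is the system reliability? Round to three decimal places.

0.755

Series (B and C): 0.86100 × 0.76700 = 0.66039
Parallel ([0.66039] and D): 1 − (1 − 0.66039)(1 − 0.79400) = 0.93004
Series (A, [0.93004], and E): 0.83300 × 0.93004 × 0.97500 = 0.755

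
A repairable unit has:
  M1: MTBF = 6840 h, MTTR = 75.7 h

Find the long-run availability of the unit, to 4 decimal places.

0.9891

A(M1) = MTBF/(MTBF+MTTR) = 6840/(6840+75.7) = 0.9891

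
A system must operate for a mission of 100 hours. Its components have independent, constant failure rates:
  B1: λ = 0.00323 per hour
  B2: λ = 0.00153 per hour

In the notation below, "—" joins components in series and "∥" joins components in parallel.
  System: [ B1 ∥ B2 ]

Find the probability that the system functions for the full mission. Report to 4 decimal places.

0.9608

R(B1) = exp(−0.00323 × 100) = 0.723974
R(B2) = exp(−0.00153 × 100) = 0.858130
Parallel (B1 and B2): 1 − (1 − 0.723974)(1 − 0.858130) = 0.9608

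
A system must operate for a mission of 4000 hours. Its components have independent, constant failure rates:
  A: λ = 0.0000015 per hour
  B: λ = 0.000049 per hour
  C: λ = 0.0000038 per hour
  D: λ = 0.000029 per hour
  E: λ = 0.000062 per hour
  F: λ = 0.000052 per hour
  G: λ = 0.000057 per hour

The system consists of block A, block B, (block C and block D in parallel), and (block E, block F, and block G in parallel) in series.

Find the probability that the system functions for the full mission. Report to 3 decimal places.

0.809

R(A) = exp(−0.0000015 × 4000) = 0.99402
R(B) = exp(−0.000049 × 4000) = 0.82201
R(C) = exp(−0.0000038 × 4000) = 0.98491
R(D) = exp(−0.000029 × 4000) = 0.89048
R(E) = exp(−0.000062 × 4000) = 0.78036
R(F) = exp(−0.000052 × 4000) = 0.81221
R(G) = exp(−0.000057 × 4000) = 0.79612
Parallel (C and D): 1 − (1 − 0.98491)(1 − 0.89048) = 0.99835
Parallel (E, F, and G): 1 − (1 − 0.78036)(1 − 0.81221)(1 − 0.79612) = 0.99159
Series (A, B, [0.99835], and [0.99159]): 0.99402 × 0.82201 × 0.99835 × 0.99159 = 0.809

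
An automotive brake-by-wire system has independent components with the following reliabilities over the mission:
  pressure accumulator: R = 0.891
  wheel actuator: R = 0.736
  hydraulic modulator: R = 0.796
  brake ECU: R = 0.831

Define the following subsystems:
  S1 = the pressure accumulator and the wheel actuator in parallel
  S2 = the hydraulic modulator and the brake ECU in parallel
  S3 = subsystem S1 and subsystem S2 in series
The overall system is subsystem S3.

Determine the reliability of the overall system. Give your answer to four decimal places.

Parallel (pressure accumulator and wheel actuator): 1 − (1 − 0.891000)(1 − 0.736000) = 0.971224
Parallel (hydraulic modulator and brake ECU): 1 − (1 − 0.796000)(1 − 0.831000) = 0.965524
Series ([0.971224] and [0.965524]): 0.971224 × 0.965524 = 0.9377

0.9377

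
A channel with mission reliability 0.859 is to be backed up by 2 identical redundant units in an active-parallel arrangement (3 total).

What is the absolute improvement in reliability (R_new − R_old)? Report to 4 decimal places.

0.1382

R_before = 0.859
R_after = 1 − (1 − 0.859)^3 = 0.9972
ΔR = 0.9972 − 0.859 = 0.1382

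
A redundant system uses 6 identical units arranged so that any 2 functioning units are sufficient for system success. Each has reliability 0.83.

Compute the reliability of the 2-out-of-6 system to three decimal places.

0.999

R = Σ_{i=2}^{6} C(6,i) p^i (1−p)^{6−i} with p = 0.83
C(6,2)·0.83^2·0.17^4 = 0.00863
C(6,3)·0.83^3·0.17^3 = 0.05618
C(6,4)·0.83^4·0.17^2 = 0.20573
C(6,5)·0.83^5·0.17^1 = 0.40178
C(6,6)·0.83^6·0.17^0 = 0.32694
Sum = 0.999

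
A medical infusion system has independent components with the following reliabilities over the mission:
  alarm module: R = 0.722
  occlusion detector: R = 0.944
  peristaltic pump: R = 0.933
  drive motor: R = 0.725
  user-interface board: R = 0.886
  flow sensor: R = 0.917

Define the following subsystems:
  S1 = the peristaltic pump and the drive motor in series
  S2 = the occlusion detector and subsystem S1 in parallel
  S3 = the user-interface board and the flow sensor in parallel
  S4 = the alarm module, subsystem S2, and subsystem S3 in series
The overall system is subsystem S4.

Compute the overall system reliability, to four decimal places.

0.7022

Series (peristaltic pump and drive motor): 0.933000 × 0.725000 = 0.676425
Parallel (occlusion detector and [0.676425]): 1 − (1 − 0.944000)(1 − 0.676425) = 0.981880
Parallel (user-interface board and flow sensor): 1 − (1 − 0.886000)(1 − 0.917000) = 0.990538
Series (alarm module, [0.981880], and [0.990538]): 0.722000 × 0.981880 × 0.990538 = 0.7022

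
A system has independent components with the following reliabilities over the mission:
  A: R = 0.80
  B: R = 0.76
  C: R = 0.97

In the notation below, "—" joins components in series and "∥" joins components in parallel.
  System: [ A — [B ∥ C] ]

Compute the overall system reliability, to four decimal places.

Parallel (B and C): 1 − (1 − 0.760000)(1 − 0.970000) = 0.992800
Series (A and [0.992800]): 0.800000 × 0.992800 = 0.7942

0.7942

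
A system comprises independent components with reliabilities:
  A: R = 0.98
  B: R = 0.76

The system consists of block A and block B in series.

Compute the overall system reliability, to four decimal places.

Series (A and B): 0.980000 × 0.760000 = 0.7448

0.7448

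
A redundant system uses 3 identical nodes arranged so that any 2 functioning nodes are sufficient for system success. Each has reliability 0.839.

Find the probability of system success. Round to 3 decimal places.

R = Σ_{i=2}^{3} C(3,i) p^i (1−p)^{3−i} with p = 0.839
C(3,2)·0.839^2·0.161^1 = 0.33999
C(3,3)·0.839^3·0.161^0 = 0.59059
Sum = 0.931

0.931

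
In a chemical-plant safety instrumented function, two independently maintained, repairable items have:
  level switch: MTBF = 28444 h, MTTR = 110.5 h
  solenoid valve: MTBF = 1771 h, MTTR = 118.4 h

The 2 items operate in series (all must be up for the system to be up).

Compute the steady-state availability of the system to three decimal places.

0.934

A(level switch) = MTBF/(MTBF+MTTR) = 28444/(28444+110.5) = 0.996130
A(solenoid valve) = MTBF/(MTBF+MTTR) = 1771/(1771+118.4) = 0.937335
Series availability: 0.996130 × 0.937335 = 0.934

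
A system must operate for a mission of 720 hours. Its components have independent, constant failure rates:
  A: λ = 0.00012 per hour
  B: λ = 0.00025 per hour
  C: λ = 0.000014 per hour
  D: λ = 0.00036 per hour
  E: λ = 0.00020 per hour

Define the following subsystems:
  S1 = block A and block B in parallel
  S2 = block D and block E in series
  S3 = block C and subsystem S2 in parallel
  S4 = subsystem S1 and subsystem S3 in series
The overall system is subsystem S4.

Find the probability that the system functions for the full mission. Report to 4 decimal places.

R(A) = exp(−0.00012 × 720) = 0.917227
R(B) = exp(−0.00025 × 720) = 0.835270
R(C) = exp(−0.000014 × 720) = 0.989971
R(D) = exp(−0.00036 × 720) = 0.771669
R(E) = exp(−0.00020 × 720) = 0.865888
Parallel (A and B): 1 − (1 − 0.917227)(1 − 0.835270) = 0.986365
Series (D and E): 0.771669 × 0.865888 = 0.668179
Parallel (C and [0.668179]): 1 − (1 − 0.989971)(1 − 0.668179) = 0.996672
Series ([0.986365] and [0.996672]): 0.986365 × 0.996672 = 0.9831

0.9831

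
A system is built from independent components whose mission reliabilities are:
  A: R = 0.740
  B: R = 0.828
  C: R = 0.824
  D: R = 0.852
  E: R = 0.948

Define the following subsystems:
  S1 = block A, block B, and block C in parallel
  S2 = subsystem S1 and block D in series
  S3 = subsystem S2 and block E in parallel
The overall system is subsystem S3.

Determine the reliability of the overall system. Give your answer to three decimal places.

Parallel (A, B, and C): 1 − (1 − 0.74000)(1 − 0.82800)(1 − 0.82400) = 0.99213
Series ([0.99213] and D): 0.99213 × 0.85200 = 0.84529
Parallel ([0.84529] and E): 1 − (1 − 0.84529)(1 − 0.94800) = 0.992

0.992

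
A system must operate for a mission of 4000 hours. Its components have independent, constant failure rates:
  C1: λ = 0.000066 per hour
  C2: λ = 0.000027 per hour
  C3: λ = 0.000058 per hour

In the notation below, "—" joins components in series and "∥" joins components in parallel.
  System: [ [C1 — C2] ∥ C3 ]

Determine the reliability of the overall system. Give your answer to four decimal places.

R(C1) = exp(−0.000066 × 4000) = 0.767974
R(C2) = exp(−0.000027 × 4000) = 0.897628
R(C3) = exp(−0.000058 × 4000) = 0.792946
Series (C1 and C2): 0.767974 × 0.897628 = 0.689355
Parallel ([0.689355] and C3): 1 − (1 − 0.689355)(1 − 0.792946) = 0.9357

0.9357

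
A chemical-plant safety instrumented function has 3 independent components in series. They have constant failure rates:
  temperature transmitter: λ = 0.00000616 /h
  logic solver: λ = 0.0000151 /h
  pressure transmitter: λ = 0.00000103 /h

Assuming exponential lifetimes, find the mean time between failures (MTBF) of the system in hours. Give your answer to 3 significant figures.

Series of exponential components: λ_sys = Σ λ_i
λ_sys = 0.00000616 + 0.0000151 + 0.00000103 = 2.2290e-05 /h
MTBF = 1 / λ_sys = 44900 h

44900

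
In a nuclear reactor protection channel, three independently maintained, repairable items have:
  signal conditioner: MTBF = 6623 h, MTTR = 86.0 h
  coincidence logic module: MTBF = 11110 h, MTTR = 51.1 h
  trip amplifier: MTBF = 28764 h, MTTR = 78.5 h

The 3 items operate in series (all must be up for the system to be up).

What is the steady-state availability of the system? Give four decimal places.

A(signal conditioner) = MTBF/(MTBF+MTTR) = 6623/(6623+86.0) = 0.987181
A(coincidence logic module) = MTBF/(MTBF+MTTR) = 11110/(11110+51.1) = 0.995422
A(trip amplifier) = MTBF/(MTBF+MTTR) = 28764/(28764+78.5) = 0.997278
Series availability: 0.987181 × 0.995422 × 0.997278 = 0.9800

0.9800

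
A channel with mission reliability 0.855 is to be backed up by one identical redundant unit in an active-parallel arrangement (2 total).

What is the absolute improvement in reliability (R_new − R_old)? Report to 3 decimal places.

R_before = 0.855
R_after = 1 − (1 − 0.855)^2 = 0.979
ΔR = 0.979 − 0.855 = 0.124

0.124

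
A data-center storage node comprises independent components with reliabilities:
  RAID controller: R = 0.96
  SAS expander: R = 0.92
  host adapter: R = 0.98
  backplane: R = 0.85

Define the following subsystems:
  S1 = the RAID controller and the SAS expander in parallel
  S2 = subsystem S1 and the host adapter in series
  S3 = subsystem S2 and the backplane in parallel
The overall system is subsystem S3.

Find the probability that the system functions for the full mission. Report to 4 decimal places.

Parallel (RAID controller and SAS expander): 1 − (1 − 0.960000)(1 − 0.920000) = 0.996800
Series ([0.996800] and host adapter): 0.996800 × 0.980000 = 0.976864
Parallel ([0.976864] and backplane): 1 − (1 − 0.976864)(1 − 0.850000) = 0.9965

0.9965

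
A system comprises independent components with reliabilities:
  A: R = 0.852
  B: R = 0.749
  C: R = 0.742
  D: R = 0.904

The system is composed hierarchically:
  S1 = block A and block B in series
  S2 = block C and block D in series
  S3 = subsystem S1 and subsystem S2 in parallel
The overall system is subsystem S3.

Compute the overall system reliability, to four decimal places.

0.8809

Series (A and B): 0.852000 × 0.749000 = 0.638148
Series (C and D): 0.742000 × 0.904000 = 0.670768
Parallel ([0.638148] and [0.670768]): 1 − (1 − 0.638148)(1 − 0.670768) = 0.8809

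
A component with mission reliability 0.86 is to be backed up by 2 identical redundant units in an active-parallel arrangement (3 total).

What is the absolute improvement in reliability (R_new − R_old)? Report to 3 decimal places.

R_before = 0.86
R_after = 1 − (1 − 0.86)^3 = 0.997
ΔR = 0.997 − 0.86 = 0.137

0.137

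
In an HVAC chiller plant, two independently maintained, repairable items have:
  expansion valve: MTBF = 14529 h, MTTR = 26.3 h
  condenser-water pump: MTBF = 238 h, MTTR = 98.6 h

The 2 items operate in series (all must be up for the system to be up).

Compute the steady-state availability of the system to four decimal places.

0.7058

A(expansion valve) = MTBF/(MTBF+MTTR) = 14529/(14529+26.3) = 0.998193
A(condenser-water pump) = MTBF/(MTBF+MTTR) = 238/(238+98.6) = 0.707071
Series availability: 0.998193 × 0.707071 = 0.7058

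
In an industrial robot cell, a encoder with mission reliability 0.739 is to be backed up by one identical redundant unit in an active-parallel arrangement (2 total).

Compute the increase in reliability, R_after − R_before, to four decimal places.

0.1929

R_before = 0.739
R_after = 1 − (1 − 0.739)^2 = 0.9319
ΔR = 0.9319 − 0.739 = 0.1929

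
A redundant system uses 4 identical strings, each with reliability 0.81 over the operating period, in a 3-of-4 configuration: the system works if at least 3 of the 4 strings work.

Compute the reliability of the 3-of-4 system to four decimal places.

R = Σ_{i=3}^{4} C(4,i) p^i (1−p)^{4−i} with p = 0.81
C(4,3)·0.81^3·0.19^1 = 0.403895
C(4,4)·0.81^4·0.19^0 = 0.430467
Sum = 0.8344

0.8344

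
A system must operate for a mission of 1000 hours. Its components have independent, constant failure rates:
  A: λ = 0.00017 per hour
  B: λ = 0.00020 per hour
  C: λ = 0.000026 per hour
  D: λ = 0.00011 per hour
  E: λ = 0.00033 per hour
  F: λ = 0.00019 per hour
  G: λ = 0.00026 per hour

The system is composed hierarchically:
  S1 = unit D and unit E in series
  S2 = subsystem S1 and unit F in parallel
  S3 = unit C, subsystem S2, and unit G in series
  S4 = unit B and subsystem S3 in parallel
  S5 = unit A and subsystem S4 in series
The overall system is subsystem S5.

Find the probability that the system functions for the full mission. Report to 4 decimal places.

R(A) = exp(−0.00017 × 1000) = 0.843665
R(B) = exp(−0.00020 × 1000) = 0.818731
R(C) = exp(−0.000026 × 1000) = 0.974335
R(D) = exp(−0.00011 × 1000) = 0.895834
R(E) = exp(−0.00033 × 1000) = 0.718924
R(F) = exp(−0.00019 × 1000) = 0.826959
R(G) = exp(−0.00026 × 1000) = 0.771052
Series (D and E): 0.895834 × 0.718924 = 0.644037
Parallel ([0.644037] and F): 1 − (1 − 0.644037)(1 − 0.826959) = 0.938404
Series (C, [0.938404], and G): 0.974335 × 0.938404 × 0.771052 = 0.704988
Parallel (B and [0.704988]): 1 − (1 − 0.818731)(1 − 0.704988) = 0.946523
Series (A and [0.946523]): 0.843665 × 0.946523 = 0.7985

0.7985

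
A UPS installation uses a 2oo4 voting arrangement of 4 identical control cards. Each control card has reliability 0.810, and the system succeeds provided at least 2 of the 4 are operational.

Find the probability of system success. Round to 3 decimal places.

R = Σ_{i=2}^{4} C(4,i) p^i (1−p)^{4−i} with p = 0.810
C(4,2)·0.810^2·0.190^2 = 0.14211
C(4,3)·0.810^3·0.190^1 = 0.40390
C(4,4)·0.810^4·0.190^0 = 0.43047
Sum = 0.976

0.976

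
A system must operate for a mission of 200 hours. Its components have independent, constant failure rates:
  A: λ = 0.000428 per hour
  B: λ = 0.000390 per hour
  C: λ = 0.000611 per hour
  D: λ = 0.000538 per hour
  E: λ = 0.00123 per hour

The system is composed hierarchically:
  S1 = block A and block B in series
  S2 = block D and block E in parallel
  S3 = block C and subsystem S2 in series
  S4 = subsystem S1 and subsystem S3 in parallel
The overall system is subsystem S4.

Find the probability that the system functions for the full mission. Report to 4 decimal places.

0.9797

R(A) = exp(−0.000428 × 200) = 0.917961
R(B) = exp(−0.000390 × 200) = 0.924964
R(C) = exp(−0.000611 × 200) = 0.884971
R(D) = exp(−0.000538 × 200) = 0.897987
R(E) = exp(−0.00123 × 200) = 0.781922
Series (A and B): 0.917961 × 0.924964 = 0.849081
Parallel (D and E): 1 − (1 − 0.897987)(1 − 0.781922) = 0.977753
Series (C and [0.977753]): 0.884971 × 0.977753 = 0.865283
Parallel ([0.849081] and [0.865283]): 1 − (1 − 0.849081)(1 − 0.865283) = 0.9797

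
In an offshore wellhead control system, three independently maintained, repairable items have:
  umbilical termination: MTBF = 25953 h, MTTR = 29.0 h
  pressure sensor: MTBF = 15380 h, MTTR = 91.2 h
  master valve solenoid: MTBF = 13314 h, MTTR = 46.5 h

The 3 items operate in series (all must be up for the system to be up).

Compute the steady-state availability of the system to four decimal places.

A(umbilical termination) = MTBF/(MTBF+MTTR) = 25953/(25953+29.0) = 0.998884
A(pressure sensor) = MTBF/(MTBF+MTTR) = 15380/(15380+91.2) = 0.994105
A(master valve solenoid) = MTBF/(MTBF+MTTR) = 13314/(13314+46.5) = 0.996520
Series availability: 0.998884 × 0.994105 × 0.996520 = 0.9895

0.9895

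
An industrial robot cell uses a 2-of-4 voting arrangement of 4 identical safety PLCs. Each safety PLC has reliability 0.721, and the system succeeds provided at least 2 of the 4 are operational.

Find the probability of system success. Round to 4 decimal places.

0.9313

R = Σ_{i=2}^{4} C(4,i) p^i (1−p)^{4−i} with p = 0.721
C(4,2)·0.721^2·0.279^2 = 0.242790
C(4,3)·0.721^3·0.279^1 = 0.418283
C(4,4)·0.721^4·0.279^0 = 0.270235
Sum = 0.9313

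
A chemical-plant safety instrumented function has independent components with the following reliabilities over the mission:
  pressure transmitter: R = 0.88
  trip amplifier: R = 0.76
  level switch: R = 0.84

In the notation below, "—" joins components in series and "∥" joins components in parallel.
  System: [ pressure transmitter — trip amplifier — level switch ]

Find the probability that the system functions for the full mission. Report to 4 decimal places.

Series (pressure transmitter, trip amplifier, and level switch): 0.880000 × 0.760000 × 0.840000 = 0.5618

0.5618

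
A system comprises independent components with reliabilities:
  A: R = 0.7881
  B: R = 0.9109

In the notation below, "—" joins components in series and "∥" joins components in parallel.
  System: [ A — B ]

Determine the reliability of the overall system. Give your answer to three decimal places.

Series (A and B): 0.78810 × 0.91090 = 0.718

0.718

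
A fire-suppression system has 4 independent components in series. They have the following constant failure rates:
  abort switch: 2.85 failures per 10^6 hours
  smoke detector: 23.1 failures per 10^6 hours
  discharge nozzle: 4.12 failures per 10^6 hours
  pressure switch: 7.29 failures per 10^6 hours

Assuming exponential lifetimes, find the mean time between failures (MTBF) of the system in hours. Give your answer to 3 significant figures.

26800

Series of exponential components: λ_sys = Σ λ_i
λ_sys = 0.00000285 + 0.0000231 + 0.00000412 + 0.00000729 = 3.7360e-05 /h
MTBF = 1 / λ_sys = 26800 h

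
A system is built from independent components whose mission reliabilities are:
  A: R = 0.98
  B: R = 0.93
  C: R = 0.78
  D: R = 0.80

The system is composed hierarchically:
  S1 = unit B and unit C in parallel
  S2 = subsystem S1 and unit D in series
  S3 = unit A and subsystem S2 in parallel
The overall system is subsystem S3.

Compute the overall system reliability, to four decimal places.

Parallel (B and C): 1 − (1 − 0.930000)(1 − 0.780000) = 0.984600
Series ([0.984600] and D): 0.984600 × 0.800000 = 0.787680
Parallel (A and [0.787680]): 1 − (1 − 0.980000)(1 − 0.787680) = 0.9958

0.9958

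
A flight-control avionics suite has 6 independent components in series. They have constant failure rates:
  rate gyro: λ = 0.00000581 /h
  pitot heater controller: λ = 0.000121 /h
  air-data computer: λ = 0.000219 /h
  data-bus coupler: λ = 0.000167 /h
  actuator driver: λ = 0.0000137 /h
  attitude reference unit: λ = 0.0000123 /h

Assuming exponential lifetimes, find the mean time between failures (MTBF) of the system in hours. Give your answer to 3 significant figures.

Series of exponential components: λ_sys = Σ λ_i
λ_sys = 0.00000581 + 0.000121 + 0.000219 + 0.000167 + 0.0000137 + 0.0000123 = 5.3881e-04 /h
MTBF = 1 / λ_sys = 1860 h

1860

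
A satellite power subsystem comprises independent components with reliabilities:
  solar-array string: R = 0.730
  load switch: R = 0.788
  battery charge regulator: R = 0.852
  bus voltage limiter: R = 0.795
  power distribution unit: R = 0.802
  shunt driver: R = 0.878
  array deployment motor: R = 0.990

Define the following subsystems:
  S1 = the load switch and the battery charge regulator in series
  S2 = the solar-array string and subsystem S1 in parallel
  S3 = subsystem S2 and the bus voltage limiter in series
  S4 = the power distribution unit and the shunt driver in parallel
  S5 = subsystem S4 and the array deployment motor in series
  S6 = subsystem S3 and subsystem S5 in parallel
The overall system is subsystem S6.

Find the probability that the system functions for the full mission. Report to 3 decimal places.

Series (load switch and battery charge regulator): 0.78800 × 0.85200 = 0.67138
Parallel (solar-array string and [0.67138]): 1 − (1 − 0.73000)(1 − 0.67138) = 0.91127
Series ([0.91127] and bus voltage limiter): 0.91127 × 0.79500 = 0.72446
Parallel (power distribution unit and shunt driver): 1 − (1 − 0.80200)(1 − 0.87800) = 0.97584
Series ([0.97584] and array deployment motor): 0.97584 × 0.99000 = 0.96608
Parallel ([0.72446] and [0.96608]): 1 − (1 − 0.72446)(1 − 0.96608) = 0.991

0.991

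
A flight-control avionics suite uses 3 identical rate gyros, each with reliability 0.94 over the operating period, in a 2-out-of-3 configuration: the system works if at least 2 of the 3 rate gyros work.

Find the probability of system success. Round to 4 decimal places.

R = Σ_{i=2}^{3} C(3,i) p^i (1−p)^{3−i} with p = 0.94
C(3,2)·0.94^2·0.06^1 = 0.159048
C(3,3)·0.94^3·0.06^0 = 0.830584
Sum = 0.9896

0.9896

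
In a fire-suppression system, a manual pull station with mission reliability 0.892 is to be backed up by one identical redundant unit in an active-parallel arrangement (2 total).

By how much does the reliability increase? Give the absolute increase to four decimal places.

0.0963

R_before = 0.892
R_after = 1 − (1 − 0.892)^2 = 0.9883
ΔR = 0.9883 − 0.892 = 0.0963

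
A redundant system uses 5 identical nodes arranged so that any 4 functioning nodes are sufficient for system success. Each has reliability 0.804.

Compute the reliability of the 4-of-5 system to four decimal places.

0.7455

R = Σ_{i=4}^{5} C(5,i) p^i (1−p)^{5−i} with p = 0.804
C(5,4)·0.804^4·0.196^1 = 0.409497
C(5,5)·0.804^5·0.196^0 = 0.335954
Sum = 0.7455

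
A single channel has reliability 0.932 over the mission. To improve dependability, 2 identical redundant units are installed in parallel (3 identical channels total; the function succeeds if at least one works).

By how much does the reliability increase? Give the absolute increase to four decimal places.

R_before = 0.932
R_after = 1 − (1 − 0.932)^3 = 0.9997
ΔR = 0.9997 − 0.932 = 0.0677

0.0677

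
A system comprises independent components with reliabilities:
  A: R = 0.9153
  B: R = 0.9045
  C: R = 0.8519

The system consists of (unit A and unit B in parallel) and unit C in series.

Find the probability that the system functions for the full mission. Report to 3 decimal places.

Parallel (A and B): 1 − (1 − 0.91530)(1 − 0.90450) = 0.99191
Series ([0.99191] and C): 0.99191 × 0.85190 = 0.845

0.845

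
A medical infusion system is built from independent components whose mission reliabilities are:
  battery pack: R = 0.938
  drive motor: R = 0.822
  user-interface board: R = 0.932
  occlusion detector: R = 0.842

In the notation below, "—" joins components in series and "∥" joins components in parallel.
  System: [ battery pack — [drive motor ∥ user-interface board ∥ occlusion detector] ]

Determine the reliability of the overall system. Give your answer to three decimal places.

0.936

Parallel (drive motor, user-interface board, and occlusion detector): 1 − (1 − 0.82200)(1 − 0.93200)(1 − 0.84200) = 0.99809
Series (battery pack and [0.99809]): 0.93800 × 0.99809 = 0.936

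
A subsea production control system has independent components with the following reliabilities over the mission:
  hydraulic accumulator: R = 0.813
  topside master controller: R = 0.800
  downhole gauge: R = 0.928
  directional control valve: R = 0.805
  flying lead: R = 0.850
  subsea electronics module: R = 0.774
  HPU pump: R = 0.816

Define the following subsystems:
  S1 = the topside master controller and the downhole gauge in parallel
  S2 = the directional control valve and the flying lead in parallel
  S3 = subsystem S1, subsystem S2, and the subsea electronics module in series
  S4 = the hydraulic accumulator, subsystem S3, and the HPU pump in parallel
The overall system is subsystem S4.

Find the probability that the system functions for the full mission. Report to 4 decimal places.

0.9911

Parallel (topside master controller and downhole gauge): 1 − (1 − 0.800000)(1 − 0.928000) = 0.985600
Parallel (directional control valve and flying lead): 1 − (1 − 0.805000)(1 − 0.850000) = 0.970750
Series ([0.985600], [0.970750], and subsea electronics module): 0.985600 × 0.970750 × 0.774000 = 0.740541
Parallel (hydraulic accumulator, [0.740541], and HPU pump): 1 − (1 − 0.813000)(1 − 0.740541)(1 − 0.816000) = 0.9911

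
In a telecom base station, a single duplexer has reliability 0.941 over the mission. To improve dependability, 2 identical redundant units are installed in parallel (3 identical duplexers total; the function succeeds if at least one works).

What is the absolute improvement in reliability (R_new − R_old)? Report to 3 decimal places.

R_before = 0.941
R_after = 1 − (1 − 0.941)^3 = 1.000
ΔR = 1.000 − 0.941 = 0.059

0.059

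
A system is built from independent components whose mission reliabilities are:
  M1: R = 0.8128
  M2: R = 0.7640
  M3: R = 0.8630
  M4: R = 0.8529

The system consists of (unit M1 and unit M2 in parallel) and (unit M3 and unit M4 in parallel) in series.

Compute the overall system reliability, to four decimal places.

0.9366

Parallel (M1 and M2): 1 − (1 − 0.812800)(1 − 0.764000) = 0.955821
Parallel (M3 and M4): 1 − (1 − 0.863000)(1 − 0.852900) = 0.979847
Series ([0.955821] and [0.979847]): 0.955821 × 0.979847 = 0.9366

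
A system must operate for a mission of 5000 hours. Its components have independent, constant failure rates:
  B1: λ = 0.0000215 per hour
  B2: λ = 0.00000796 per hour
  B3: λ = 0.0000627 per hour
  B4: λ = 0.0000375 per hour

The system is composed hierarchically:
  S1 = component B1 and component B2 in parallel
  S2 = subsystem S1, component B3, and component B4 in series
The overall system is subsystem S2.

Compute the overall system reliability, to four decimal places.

0.6035

R(B1) = exp(−0.0000215 × 5000) = 0.898077
R(B2) = exp(−0.00000796 × 5000) = 0.960982
R(B3) = exp(−0.0000627 × 5000) = 0.730884
R(B4) = exp(−0.0000375 × 5000) = 0.829029
Parallel (B1 and B2): 1 − (1 − 0.898077)(1 − 0.960982) = 0.996023
Series ([0.996023], B3, and B4): 0.996023 × 0.730884 × 0.829029 = 0.6035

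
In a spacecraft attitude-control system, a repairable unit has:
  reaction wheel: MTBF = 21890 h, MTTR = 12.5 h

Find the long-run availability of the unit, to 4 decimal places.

A(reaction wheel) = MTBF/(MTBF+MTTR) = 21890/(21890+12.5) = 0.9994

0.9994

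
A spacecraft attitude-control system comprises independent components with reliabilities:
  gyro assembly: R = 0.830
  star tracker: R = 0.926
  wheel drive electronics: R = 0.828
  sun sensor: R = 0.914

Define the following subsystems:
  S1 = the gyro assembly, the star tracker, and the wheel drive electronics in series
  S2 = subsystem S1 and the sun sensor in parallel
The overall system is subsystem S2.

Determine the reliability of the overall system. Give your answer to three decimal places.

Series (gyro assembly, star tracker, and wheel drive electronics): 0.83000 × 0.92600 × 0.82800 = 0.63638
Parallel ([0.63638] and sun sensor): 1 − (1 − 0.63638)(1 − 0.91400) = 0.969

0.969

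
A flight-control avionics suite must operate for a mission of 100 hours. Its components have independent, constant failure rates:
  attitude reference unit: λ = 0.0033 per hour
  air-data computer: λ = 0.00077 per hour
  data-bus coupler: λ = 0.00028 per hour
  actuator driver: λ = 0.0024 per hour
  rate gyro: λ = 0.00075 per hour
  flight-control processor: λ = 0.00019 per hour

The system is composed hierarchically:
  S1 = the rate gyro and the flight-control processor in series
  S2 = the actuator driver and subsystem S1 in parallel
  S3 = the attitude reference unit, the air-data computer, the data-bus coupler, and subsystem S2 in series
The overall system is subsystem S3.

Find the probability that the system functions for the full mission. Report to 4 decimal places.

0.6349

R(attitude reference unit) = exp(−0.0033 × 100) = 0.718924
R(air-data computer) = exp(−0.00077 × 100) = 0.925890
R(data-bus coupler) = exp(−0.00028 × 100) = 0.972388
R(actuator driver) = exp(−0.0024 × 100) = 0.786628
R(rate gyro) = exp(−0.00075 × 100) = 0.927743
R(flight-control processor) = exp(−0.00019 × 100) = 0.981179
Series (rate gyro and flight-control processor): 0.927743 × 0.981179 = 0.910282
Parallel (actuator driver and [0.910282]): 1 − (1 − 0.786628)(1 − 0.910282) = 0.980857
Series (attitude reference unit, air-data computer, data-bus coupler, and [0.980857]): 0.718924 × 0.925890 × 0.972388 × 0.980857 = 0.6349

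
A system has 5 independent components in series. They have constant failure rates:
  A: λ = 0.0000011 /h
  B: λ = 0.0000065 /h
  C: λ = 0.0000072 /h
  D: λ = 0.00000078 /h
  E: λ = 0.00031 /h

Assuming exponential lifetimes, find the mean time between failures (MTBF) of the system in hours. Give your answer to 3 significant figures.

3070

Series of exponential components: λ_sys = Σ λ_i
λ_sys = 0.0000011 + 0.0000065 + 0.0000072 + 0.00000078 + 0.00031 = 3.2558e-04 /h
MTBF = 1 / λ_sys = 3070 h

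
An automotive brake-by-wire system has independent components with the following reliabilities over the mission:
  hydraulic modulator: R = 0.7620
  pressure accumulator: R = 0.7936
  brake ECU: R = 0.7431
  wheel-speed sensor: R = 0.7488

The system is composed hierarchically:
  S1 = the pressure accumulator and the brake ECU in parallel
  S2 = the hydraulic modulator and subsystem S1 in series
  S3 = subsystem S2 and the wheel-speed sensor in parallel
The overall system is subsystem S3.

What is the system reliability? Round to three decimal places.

Parallel (pressure accumulator and brake ECU): 1 − (1 − 0.79360)(1 − 0.74310) = 0.94698
Series (hydraulic modulator and [0.94698]): 0.76200 × 0.94698 = 0.72160
Parallel ([0.72160] and wheel-speed sensor): 1 − (1 − 0.72160)(1 − 0.74880) = 0.930

0.930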